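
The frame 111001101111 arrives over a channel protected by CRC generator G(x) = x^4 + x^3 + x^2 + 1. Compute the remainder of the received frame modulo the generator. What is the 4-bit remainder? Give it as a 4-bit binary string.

0111

Modulo-2 division of 111001101111 by 11101:
  pos 0: 11100 XOR 11101 = 00001
  pos 4: 11101 XOR 11101 = 00000
Remainder = 0111 (nonzero — an error is detected).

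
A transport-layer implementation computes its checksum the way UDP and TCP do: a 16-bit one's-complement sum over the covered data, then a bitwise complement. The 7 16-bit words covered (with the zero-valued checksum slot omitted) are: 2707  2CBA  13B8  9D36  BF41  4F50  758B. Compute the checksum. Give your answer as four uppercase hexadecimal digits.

7732

One's-complement addition (fold any carry out of bit 15 back into bit 0):
  0x2707 + 0x2CBA = 0x053C1
  0x53C1 + 0x13B8 = 0x06779
  0x6779 + 0x9D36 = 0x104AF → wrap carry → 0x04B0
  0x04B0 + 0xBF41 = 0x0C3F1
  0xC3F1 + 0x4F50 = 0x11341 → wrap carry → 0x1342
  0x1342 + 0x758B = 0x088CD
One's-complement sum = 0x88CD.
Checksum = ~0x88CD & 0xFFFF = 0x7732.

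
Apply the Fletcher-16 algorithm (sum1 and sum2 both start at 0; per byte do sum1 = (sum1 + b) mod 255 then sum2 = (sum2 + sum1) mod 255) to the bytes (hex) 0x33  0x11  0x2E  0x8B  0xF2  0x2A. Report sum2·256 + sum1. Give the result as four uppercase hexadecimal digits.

Running sums (mod 255):
  after byte 0 (0x33): sum1=51, sum2=51
  after byte 1 (0x11): sum1=68, sum2=119
  after byte 2 (0x2E): sum1=114, sum2=233
  after byte 3 (0x8B): sum1=253, sum2=231
  after byte 4 (0xF2): sum1=240, sum2=216
  after byte 5 (0x2A): sum1=27, sum2=243
Checksum = sum2·256 + sum1 = 243·256 + 27 = 62235 = 0xF31B.

F31B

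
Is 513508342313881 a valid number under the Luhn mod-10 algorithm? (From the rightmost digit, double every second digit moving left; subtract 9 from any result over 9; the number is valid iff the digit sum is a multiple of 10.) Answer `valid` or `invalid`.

valid

From the right, keep odd positions and double even positions (subtract 9 from any doubled value over 9):
  doubled (positions 2,4,...): 7 6 6 8 7 1 2 → sum 37
  kept (positions 1,3,...): 1 8 1 2 3 0 3 5 → sum 23
Total = 60.
60 mod 10 = 0, so the number is valid.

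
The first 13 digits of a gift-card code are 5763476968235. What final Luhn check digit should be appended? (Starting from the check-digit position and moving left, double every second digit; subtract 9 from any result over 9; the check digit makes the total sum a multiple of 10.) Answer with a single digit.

Partial digits right→left: 5 3 2 8 6 9 6 7 4 3 6 7 5
Double every second digit counting from the check-digit position (so the 1st, 3rd, 5th, ... of the partial from the right).
  doubled (with −9 where >9): 1 4 3 3 8 3 1 → sum 23
  kept as-is: 3 8 9 7 3 7 → sum 37
Total = 23 + 37 = 60.
Check digit = (10 − (60 mod 10)) mod 10 = 0.

0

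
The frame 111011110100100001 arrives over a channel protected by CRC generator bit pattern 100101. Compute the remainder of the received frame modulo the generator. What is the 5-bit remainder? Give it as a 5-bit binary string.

Modulo-2 division of 111011110100100001 by 100101:
  pos 0: 111011 XOR 100101 = 011110
  pos 1: 111101 XOR 100101 = 011000
  pos 2: 110001 XOR 100101 = 010100
  pos 3: 101000 XOR 100101 = 001101
  pos 5: 110110 XOR 100101 = 010011
  pos 6: 100110 XOR 100101 = 000011
  pos 10: 111000 XOR 100101 = 011101
  pos 11: 111010 XOR 100101 = 011111
  pos 12: 111111 XOR 100101 = 011010
Remainder = 11010 (nonzero — an error is detected).

11010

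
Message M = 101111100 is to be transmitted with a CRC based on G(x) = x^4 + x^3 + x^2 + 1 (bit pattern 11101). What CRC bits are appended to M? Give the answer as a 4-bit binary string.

Append 4 zeros: 1011111000000. Divide by 11101 (XOR where the leading bit is 1):
  pos 0: 10111 XOR 11101 = 01010
  pos 1: 10101 XOR 11101 = 01000
  pos 2: 10001 XOR 11101 = 01100
  pos 3: 11000 XOR 11101 = 00101
  pos 5: 10100 XOR 11101 = 01001
  pos 6: 10010 XOR 11101 = 01111
  pos 7: 11110 XOR 11101 = 00011
Remainder (last 4 bits) = 0110. This is the CRC / FCS.

0110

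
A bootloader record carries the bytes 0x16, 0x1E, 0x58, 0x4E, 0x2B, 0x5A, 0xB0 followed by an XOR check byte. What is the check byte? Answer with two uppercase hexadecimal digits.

XOR the bytes together:
  start with 0x16
  0x16 ⊕ 0x1E = 0x08
  0x08 ⊕ 0x58 = 0x50
  0x50 ⊕ 0x4E = 0x1E
  0x1E ⊕ 0x2B = 0x35
  0x35 ⊕ 0x5A = 0x6F
  0x6F ⊕ 0xB0 = 0xDF

DF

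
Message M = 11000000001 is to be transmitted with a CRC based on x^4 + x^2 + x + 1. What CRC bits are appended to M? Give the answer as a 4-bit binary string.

Append 4 zeros: 110000000010000. Divide by 10111 (XOR where the leading bit is 1):
  pos 0: 11000 XOR 10111 = 01111
  pos 1: 11110 XOR 10111 = 01001
  pos 2: 10010 XOR 10111 = 00101
  pos 4: 10100 XOR 10111 = 00011
  pos 7: 11010 XOR 10111 = 01101
  pos 8: 11010 XOR 10111 = 01101
  pos 9: 11010 XOR 10111 = 01101
  pos 10: 11010 XOR 10111 = 01101
Remainder (last 4 bits) = 1101. This is the CRC / FCS.

1101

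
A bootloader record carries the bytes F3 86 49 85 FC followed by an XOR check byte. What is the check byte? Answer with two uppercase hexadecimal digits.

45

XOR the bytes together:
  start with 0xF3
  0xF3 ⊕ 0x86 = 0x75
  0x75 ⊕ 0x49 = 0x3C
  0x3C ⊕ 0x85 = 0xB9
  0xB9 ⊕ 0xFC = 0x45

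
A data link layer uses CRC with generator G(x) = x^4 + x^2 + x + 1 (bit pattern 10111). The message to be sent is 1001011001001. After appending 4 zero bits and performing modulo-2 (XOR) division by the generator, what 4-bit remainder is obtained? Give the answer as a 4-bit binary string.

0110

Append 4 zeros: 10010110010010000. Divide by 10111 (XOR where the leading bit is 1):
  pos 0: 10010 XOR 10111 = 00101
  pos 2: 10111 XOR 10111 = 00000
  pos 9: 10010 XOR 10111 = 00101
  pos 11: 10100 XOR 10111 = 00011
Remainder (last 4 bits) = 0110. This is the CRC / FCS.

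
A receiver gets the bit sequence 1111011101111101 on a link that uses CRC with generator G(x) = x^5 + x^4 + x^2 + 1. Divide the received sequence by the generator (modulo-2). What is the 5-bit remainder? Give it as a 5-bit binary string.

10101

Modulo-2 division of 1111011101111101 by 110101:
  pos 0: 111101 XOR 110101 = 001000
  pos 2: 100011 XOR 110101 = 010110
  pos 3: 101100 XOR 110101 = 011001
  pos 4: 110011 XOR 110101 = 000110
  pos 7: 110111 XOR 110101 = 000010
Remainder = 10101 (nonzero — an error is detected).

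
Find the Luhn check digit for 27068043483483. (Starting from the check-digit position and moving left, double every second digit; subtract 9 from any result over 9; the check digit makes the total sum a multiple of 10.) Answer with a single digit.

Partial digits right→left: 3 8 4 3 8 4 3 4 0 8 6 0 7 2
Double every second digit counting from the check-digit position (so the 1st, 3rd, 5th, ... of the partial from the right).
  doubled (with −9 where >9): 6 8 7 6 0 3 5 → sum 35
  kept as-is: 8 3 4 4 8 0 2 → sum 29
Total = 35 + 29 = 64.
Check digit = (10 − (64 mod 10)) mod 10 = 6.

6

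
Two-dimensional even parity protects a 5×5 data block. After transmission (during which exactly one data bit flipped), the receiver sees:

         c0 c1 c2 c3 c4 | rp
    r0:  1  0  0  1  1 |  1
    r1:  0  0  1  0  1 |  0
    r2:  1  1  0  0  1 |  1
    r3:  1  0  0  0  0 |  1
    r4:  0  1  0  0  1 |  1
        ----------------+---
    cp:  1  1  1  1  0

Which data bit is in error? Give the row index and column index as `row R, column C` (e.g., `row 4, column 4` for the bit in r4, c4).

Recompute each row's even parity and compare to rp:
  r0: data parity 1, sent rp 1 → ok
  r1: data parity 0, sent rp 0 → ok
  r2: data parity 1, sent rp 1 → ok
  r3: data parity 1, sent rp 1 → ok
  r4: data parity 0, sent rp 1 → mismatch
Recompute each column's even parity and compare to cp:
  c0: data parity 1, sent cp 1 → ok
  c1: data parity 0, sent cp 1 → mismatch
  c2: data parity 1, sent cp 1 → ok
  c3: data parity 1, sent cp 1 → ok
  c4: data parity 0, sent cp 0 → ok
Exactly one row (r4) and one column (c1) fail → the flipped bit is at their intersection.

row 4, column 1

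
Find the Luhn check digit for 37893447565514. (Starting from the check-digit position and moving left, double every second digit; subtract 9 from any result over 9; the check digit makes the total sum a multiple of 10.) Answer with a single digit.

Partial digits right→left: 4 1 5 5 6 5 7 4 4 3 9 8 7 3
Double every second digit counting from the check-digit position (so the 1st, 3rd, 5th, ... of the partial from the right).
  doubled (with −9 where >9): 8 1 3 5 8 9 5 → sum 39
  kept as-is: 1 5 5 4 3 8 3 → sum 29
Total = 39 + 29 = 68.
Check digit = (10 − (68 mod 10)) mod 10 = 2.

2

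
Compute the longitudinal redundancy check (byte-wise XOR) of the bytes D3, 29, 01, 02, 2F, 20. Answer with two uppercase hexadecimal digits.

F6

XOR the bytes together:
  start with 0xD3
  0xD3 ⊕ 0x29 = 0xFA
  0xFA ⊕ 0x01 = 0xFB
  0xFB ⊕ 0x02 = 0xF9
  0xF9 ⊕ 0x2F = 0xD6
  0xD6 ⊕ 0x20 = 0xF6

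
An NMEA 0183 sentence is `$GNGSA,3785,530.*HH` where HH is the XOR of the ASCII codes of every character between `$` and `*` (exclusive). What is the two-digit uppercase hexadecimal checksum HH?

XOR the ASCII codes of the payload characters:
  'G' = 0x47 → acc = 0x47
  'N' = 0x4E → acc = 0x09
  'G' = 0x47 → acc = 0x4E
  'S' = 0x53 → acc = 0x1D
  'A' = 0x41 → acc = 0x5C
  ',' = 0x2C → acc = 0x70
  '3' = 0x33 → acc = 0x43
  '7' = 0x37 → acc = 0x74
  '8' = 0x38 → acc = 0x4C
  '5' = 0x35 → acc = 0x79
  ',' = 0x2C → acc = 0x55
  '5' = 0x35 → acc = 0x60
  '3' = 0x33 → acc = 0x53
  '0' = 0x30 → acc = 0x63
  '.' = 0x2E → acc = 0x4D
Checksum = 0x4D.

4D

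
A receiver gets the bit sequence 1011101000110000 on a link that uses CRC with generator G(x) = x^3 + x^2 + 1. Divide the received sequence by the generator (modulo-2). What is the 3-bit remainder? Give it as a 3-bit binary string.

000

Modulo-2 division of 1011101000110000 by 1101:
  pos 0: 1011 XOR 1101 = 0110
  pos 1: 1101 XOR 1101 = 0000
  pos 6: 1000 XOR 1101 = 0101
  pos 7: 1011 XOR 1101 = 0110
  pos 8: 1101 XOR 1101 = 0000
Remainder = 000 (zero — the frame passes the CRC check).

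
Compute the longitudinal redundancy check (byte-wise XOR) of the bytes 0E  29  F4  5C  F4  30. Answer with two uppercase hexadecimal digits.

XOR the bytes together:
  start with 0x0E
  0x0E ⊕ 0x29 = 0x27
  0x27 ⊕ 0xF4 = 0xD3
  0xD3 ⊕ 0x5C = 0x8F
  0x8F ⊕ 0xF4 = 0x7B
  0x7B ⊕ 0x30 = 0x4B

4B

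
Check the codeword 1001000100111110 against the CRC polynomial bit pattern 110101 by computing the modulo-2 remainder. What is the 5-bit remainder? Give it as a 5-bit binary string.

Modulo-2 division of 1001000100111110 by 110101:
  pos 0: 100100 XOR 110101 = 010001
  pos 1: 100010 XOR 110101 = 010111
  pos 2: 101111 XOR 110101 = 011010
  pos 3: 110100 XOR 110101 = 000001
  pos 8: 101111 XOR 110101 = 011010
  pos 9: 110101 XOR 110101 = 000000
Remainder = 00000 (zero — the frame passes the CRC check).

00000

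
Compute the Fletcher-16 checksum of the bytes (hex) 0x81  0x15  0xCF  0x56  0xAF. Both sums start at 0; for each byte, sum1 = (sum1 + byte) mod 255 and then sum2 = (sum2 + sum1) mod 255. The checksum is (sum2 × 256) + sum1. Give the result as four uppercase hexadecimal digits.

A76C

Running sums (mod 255):
  after byte 0 (0x81): sum1=129, sum2=129
  after byte 1 (0x15): sum1=150, sum2=24
  after byte 2 (0xCF): sum1=102, sum2=126
  after byte 3 (0x56): sum1=188, sum2=59
  after byte 4 (0xAF): sum1=108, sum2=167
Checksum = sum2·256 + sum1 = 167·256 + 108 = 42860 = 0xA76C.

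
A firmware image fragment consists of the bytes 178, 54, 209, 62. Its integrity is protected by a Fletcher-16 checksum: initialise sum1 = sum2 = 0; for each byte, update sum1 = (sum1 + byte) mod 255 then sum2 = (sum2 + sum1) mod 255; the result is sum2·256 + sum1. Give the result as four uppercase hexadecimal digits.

4FF8

Running sums (mod 255):
  after byte 0 (178): sum1=178, sum2=178
  after byte 1 (54): sum1=232, sum2=155
  after byte 2 (209): sum1=186, sum2=86
  after byte 3 (62): sum1=248, sum2=79
Checksum = sum2·256 + sum1 = 79·256 + 248 = 20472 = 0x4FF8.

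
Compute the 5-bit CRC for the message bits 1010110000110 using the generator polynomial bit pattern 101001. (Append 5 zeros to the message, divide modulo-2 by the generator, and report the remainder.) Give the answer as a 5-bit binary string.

01010

Append 5 zeros: 101011000011000000. Divide by 101001 (XOR where the leading bit is 1):
  pos 0: 101011 XOR 101001 = 000010
  pos 4: 100000 XOR 101001 = 001001
  pos 6: 100111 XOR 101001 = 001110
  pos 8: 111000 XOR 101001 = 010001
  pos 9: 100010 XOR 101001 = 001011
  pos 11: 101100 XOR 101001 = 000101
Remainder (last 5 bits) = 01010. This is the CRC / FCS.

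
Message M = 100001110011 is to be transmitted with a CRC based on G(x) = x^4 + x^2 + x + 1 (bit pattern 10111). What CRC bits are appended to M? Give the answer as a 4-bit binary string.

0101

Append 4 zeros: 1000011100110000. Divide by 10111 (XOR where the leading bit is 1):
  pos 0: 10000 XOR 10111 = 00111
  pos 2: 11111 XOR 10111 = 01000
  pos 3: 10001 XOR 10111 = 00110
  pos 5: 11000 XOR 10111 = 01111
  pos 6: 11111 XOR 10111 = 01000
  pos 7: 10001 XOR 10111 = 00110
  pos 9: 11000 XOR 10111 = 01111
  pos 10: 11110 XOR 10111 = 01001
  pos 11: 10010 XOR 10111 = 00101
Remainder (last 4 bits) = 0101. This is the CRC / FCS.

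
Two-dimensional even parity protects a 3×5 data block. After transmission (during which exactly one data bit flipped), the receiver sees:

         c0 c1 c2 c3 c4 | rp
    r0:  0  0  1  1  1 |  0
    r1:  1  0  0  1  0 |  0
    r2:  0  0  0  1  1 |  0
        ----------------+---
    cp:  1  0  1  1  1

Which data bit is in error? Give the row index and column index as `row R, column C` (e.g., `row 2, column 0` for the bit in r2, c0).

row 0, column 4

Recompute each row's even parity and compare to rp:
  r0: data parity 1, sent rp 0 → mismatch
  r1: data parity 0, sent rp 0 → ok
  r2: data parity 0, sent rp 0 → ok
Recompute each column's even parity and compare to cp:
  c0: data parity 1, sent cp 1 → ok
  c1: data parity 0, sent cp 0 → ok
  c2: data parity 1, sent cp 1 → ok
  c3: data parity 1, sent cp 1 → ok
  c4: data parity 0, sent cp 1 → mismatch
Exactly one row (r0) and one column (c4) fail → the flipped bit is at their intersection.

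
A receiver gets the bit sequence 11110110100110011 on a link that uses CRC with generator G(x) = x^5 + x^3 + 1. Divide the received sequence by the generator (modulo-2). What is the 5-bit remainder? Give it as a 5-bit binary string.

Modulo-2 division of 11110110100110011 by 101001:
  pos 0: 111101 XOR 101001 = 010100
  pos 1: 101001 XOR 101001 = 000000
  pos 8: 100110 XOR 101001 = 001111
  pos 10: 111101 XOR 101001 = 010100
  pos 11: 101001 XOR 101001 = 000000
Remainder = 00000 (zero — the frame passes the CRC check).

00000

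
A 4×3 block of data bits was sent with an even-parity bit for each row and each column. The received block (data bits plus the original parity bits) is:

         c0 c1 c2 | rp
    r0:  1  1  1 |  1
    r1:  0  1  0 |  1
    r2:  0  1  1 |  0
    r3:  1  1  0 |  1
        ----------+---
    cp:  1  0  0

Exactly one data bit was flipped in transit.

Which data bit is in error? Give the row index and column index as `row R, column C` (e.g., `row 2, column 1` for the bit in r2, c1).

row 3, column 0

Recompute each row's even parity and compare to rp:
  r0: data parity 1, sent rp 1 → ok
  r1: data parity 1, sent rp 1 → ok
  r2: data parity 0, sent rp 0 → ok
  r3: data parity 0, sent rp 1 → mismatch
Recompute each column's even parity and compare to cp:
  c0: data parity 0, sent cp 1 → mismatch
  c1: data parity 0, sent cp 0 → ok
  c2: data parity 0, sent cp 0 → ok
Exactly one row (r3) and one column (c0) fail → the flipped bit is at their intersection.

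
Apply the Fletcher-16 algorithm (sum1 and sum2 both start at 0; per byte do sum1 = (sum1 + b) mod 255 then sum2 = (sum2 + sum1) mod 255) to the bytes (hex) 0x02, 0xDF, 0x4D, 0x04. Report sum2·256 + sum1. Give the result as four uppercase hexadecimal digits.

Running sums (mod 255):
  after byte 0 (0x02): sum1=2, sum2=2
  after byte 1 (0xDF): sum1=225, sum2=227
  after byte 2 (0x4D): sum1=47, sum2=19
  after byte 3 (0x04): sum1=51, sum2=70
Checksum = sum2·256 + sum1 = 70·256 + 51 = 17971 = 0x4633.

4633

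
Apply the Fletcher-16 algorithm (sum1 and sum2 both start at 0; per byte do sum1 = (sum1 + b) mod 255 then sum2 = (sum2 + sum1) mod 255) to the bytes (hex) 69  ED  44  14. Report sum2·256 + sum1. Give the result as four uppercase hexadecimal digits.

Running sums (mod 255):
  after byte 0 (69): sum1=105, sum2=105
  after byte 1 (ED): sum1=87, sum2=192
  after byte 2 (44): sum1=155, sum2=92
  after byte 3 (14): sum1=175, sum2=12
Checksum = sum2·256 + sum1 = 12·256 + 175 = 3247 = 0x0CAF.

0CAF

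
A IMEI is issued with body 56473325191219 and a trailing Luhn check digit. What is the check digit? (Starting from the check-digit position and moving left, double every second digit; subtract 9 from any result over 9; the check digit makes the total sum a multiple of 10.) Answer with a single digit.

6

Partial digits right→left: 9 1 2 1 9 1 5 2 3 3 7 4 6 5
Double every second digit counting from the check-digit position (so the 1st, 3rd, 5th, ... of the partial from the right).
  doubled (with −9 where >9): 9 4 9 1 6 5 3 → sum 37
  kept as-is: 1 1 1 2 3 4 5 → sum 17
Total = 37 + 17 = 54.
Check digit = (10 − (54 mod 10)) mod 10 = 6.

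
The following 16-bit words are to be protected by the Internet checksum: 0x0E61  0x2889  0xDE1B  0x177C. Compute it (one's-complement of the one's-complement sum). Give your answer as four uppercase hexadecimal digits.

One's-complement addition (fold any carry out of bit 15 back into bit 0):
  0x0E61 + 0x2889 = 0x036EA
  0x36EA + 0xDE1B = 0x11505 → wrap carry → 0x1506
  0x1506 + 0x177C = 0x02C82
One's-complement sum = 0x2C82.
Checksum = ~0x2C82 & 0xFFFF = 0xD37D.

D37D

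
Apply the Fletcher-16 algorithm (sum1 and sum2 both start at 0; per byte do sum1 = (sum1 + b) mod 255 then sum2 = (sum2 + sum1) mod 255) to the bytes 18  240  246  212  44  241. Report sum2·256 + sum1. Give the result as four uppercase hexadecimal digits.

C5EC

Running sums (mod 255):
  after byte 0 (18): sum1=18, sum2=18
  after byte 1 (240): sum1=3, sum2=21
  after byte 2 (246): sum1=249, sum2=15
  after byte 3 (212): sum1=206, sum2=221
  after byte 4 (44): sum1=250, sum2=216
  after byte 5 (241): sum1=236, sum2=197
Checksum = sum2·256 + sum1 = 197·256 + 236 = 50668 = 0xC5EC.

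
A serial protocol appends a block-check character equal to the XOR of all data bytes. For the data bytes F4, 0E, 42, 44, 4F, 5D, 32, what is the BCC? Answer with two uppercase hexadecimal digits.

XOR the bytes together:
  start with 0xF4
  0xF4 ⊕ 0x0E = 0xFA
  0xFA ⊕ 0x42 = 0xB8
  0xB8 ⊕ 0x44 = 0xFC
  0xFC ⊕ 0x4F = 0xB3
  0xB3 ⊕ 0x5D = 0xEE
  0xEE ⊕ 0x32 = 0xDC

DC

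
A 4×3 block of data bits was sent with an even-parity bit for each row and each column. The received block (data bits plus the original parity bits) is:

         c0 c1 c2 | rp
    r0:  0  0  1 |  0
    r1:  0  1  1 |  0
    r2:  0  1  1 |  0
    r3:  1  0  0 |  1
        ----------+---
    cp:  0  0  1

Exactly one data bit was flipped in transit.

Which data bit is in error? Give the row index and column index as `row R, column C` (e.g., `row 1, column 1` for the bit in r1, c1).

Recompute each row's even parity and compare to rp:
  r0: data parity 1, sent rp 0 → mismatch
  r1: data parity 0, sent rp 0 → ok
  r2: data parity 0, sent rp 0 → ok
  r3: data parity 1, sent rp 1 → ok
Recompute each column's even parity and compare to cp:
  c0: data parity 1, sent cp 0 → mismatch
  c1: data parity 0, sent cp 0 → ok
  c2: data parity 1, sent cp 1 → ok
Exactly one row (r0) and one column (c0) fail → the flipped bit is at their intersection.

row 0, column 0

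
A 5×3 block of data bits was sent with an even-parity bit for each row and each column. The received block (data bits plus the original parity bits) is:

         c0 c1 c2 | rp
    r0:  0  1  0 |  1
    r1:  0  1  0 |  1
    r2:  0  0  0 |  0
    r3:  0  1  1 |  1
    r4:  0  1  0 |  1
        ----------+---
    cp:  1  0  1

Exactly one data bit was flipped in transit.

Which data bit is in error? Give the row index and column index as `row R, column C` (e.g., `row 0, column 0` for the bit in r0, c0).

row 3, column 0

Recompute each row's even parity and compare to rp:
  r0: data parity 1, sent rp 1 → ok
  r1: data parity 1, sent rp 1 → ok
  r2: data parity 0, sent rp 0 → ok
  r3: data parity 0, sent rp 1 → mismatch
  r4: data parity 1, sent rp 1 → ok
Recompute each column's even parity and compare to cp:
  c0: data parity 0, sent cp 1 → mismatch
  c1: data parity 0, sent cp 0 → ok
  c2: data parity 1, sent cp 1 → ok
Exactly one row (r3) and one column (c0) fail → the flipped bit is at their intersection.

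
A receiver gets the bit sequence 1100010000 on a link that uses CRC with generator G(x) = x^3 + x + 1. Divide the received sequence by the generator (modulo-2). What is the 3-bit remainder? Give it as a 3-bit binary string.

000

Modulo-2 division of 1100010000 by 1011:
  pos 0: 1100 XOR 1011 = 0111
  pos 1: 1110 XOR 1011 = 0101
  pos 2: 1011 XOR 1011 = 0000
Remainder = 000 (zero — the frame passes the CRC check).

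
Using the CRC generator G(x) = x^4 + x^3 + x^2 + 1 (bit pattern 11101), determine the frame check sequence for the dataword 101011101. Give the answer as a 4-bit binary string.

Append 4 zeros: 1010111010000. Divide by 11101 (XOR where the leading bit is 1):
  pos 0: 10101 XOR 11101 = 01000
  pos 1: 10001 XOR 11101 = 01100
  pos 2: 11001 XOR 11101 = 00100
  pos 4: 10001 XOR 11101 = 01100
  pos 5: 11000 XOR 11101 = 00101
  pos 7: 10100 XOR 11101 = 01001
  pos 8: 10010 XOR 11101 = 01111
Remainder (last 4 bits) = 1111. This is the CRC / FCS.

1111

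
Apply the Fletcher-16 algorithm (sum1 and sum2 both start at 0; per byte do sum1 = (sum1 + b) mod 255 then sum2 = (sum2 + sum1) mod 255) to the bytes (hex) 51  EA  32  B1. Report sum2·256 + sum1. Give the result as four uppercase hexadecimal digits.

Running sums (mod 255):
  after byte 0 (51): sum1=81, sum2=81
  after byte 1 (EA): sum1=60, sum2=141
  after byte 2 (32): sum1=110, sum2=251
  after byte 3 (B1): sum1=32, sum2=28
Checksum = sum2·256 + sum1 = 28·256 + 32 = 7200 = 0x1C20.

1C20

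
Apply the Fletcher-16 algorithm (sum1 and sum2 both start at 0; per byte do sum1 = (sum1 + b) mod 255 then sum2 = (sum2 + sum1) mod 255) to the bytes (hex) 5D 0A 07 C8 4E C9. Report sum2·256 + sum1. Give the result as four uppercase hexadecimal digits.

Running sums (mod 255):
  after byte 0 (5D): sum1=93, sum2=93
  after byte 1 (0A): sum1=103, sum2=196
  after byte 2 (07): sum1=110, sum2=51
  after byte 3 (C8): sum1=55, sum2=106
  after byte 4 (4E): sum1=133, sum2=239
  after byte 5 (C9): sum1=79, sum2=63
Checksum = sum2·256 + sum1 = 63·256 + 79 = 16207 = 0x3F4F.

3F4F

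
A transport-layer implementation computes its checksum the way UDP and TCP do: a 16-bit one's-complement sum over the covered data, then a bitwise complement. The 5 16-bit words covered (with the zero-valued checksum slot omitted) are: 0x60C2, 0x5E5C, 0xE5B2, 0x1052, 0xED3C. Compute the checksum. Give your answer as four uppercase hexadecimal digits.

One's-complement addition (fold any carry out of bit 15 back into bit 0):
  0x60C2 + 0x5E5C = 0x0BF1E
  0xBF1E + 0xE5B2 = 0x1A4D0 → wrap carry → 0xA4D1
  0xA4D1 + 0x1052 = 0x0B523
  0xB523 + 0xED3C = 0x1A25F → wrap carry → 0xA260
One's-complement sum = 0xA260.
Checksum = ~0xA260 & 0xFFFF = 0x5D9F.

5D9F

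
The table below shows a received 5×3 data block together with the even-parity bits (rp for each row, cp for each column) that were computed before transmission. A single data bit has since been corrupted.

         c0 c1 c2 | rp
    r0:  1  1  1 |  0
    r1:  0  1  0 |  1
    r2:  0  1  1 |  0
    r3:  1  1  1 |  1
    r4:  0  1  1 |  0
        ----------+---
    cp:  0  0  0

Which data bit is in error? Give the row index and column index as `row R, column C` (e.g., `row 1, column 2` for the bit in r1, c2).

row 0, column 1

Recompute each row's even parity and compare to rp:
  r0: data parity 1, sent rp 0 → mismatch
  r1: data parity 1, sent rp 1 → ok
  r2: data parity 0, sent rp 0 → ok
  r3: data parity 1, sent rp 1 → ok
  r4: data parity 0, sent rp 0 → ok
Recompute each column's even parity and compare to cp:
  c0: data parity 0, sent cp 0 → ok
  c1: data parity 1, sent cp 0 → mismatch
  c2: data parity 0, sent cp 0 → ok
Exactly one row (r0) and one column (c1) fail → the flipped bit is at their intersection.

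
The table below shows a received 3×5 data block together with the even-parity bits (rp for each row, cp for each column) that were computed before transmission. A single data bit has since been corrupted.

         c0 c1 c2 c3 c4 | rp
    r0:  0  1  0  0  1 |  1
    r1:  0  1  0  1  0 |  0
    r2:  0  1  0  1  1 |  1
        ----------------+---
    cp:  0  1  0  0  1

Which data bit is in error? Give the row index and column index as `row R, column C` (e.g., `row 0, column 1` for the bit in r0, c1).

Recompute each row's even parity and compare to rp:
  r0: data parity 0, sent rp 1 → mismatch
  r1: data parity 0, sent rp 0 → ok
  r2: data parity 1, sent rp 1 → ok
Recompute each column's even parity and compare to cp:
  c0: data parity 0, sent cp 0 → ok
  c1: data parity 1, sent cp 1 → ok
  c2: data parity 0, sent cp 0 → ok
  c3: data parity 0, sent cp 0 → ok
  c4: data parity 0, sent cp 1 → mismatch
Exactly one row (r0) and one column (c4) fail → the flipped bit is at their intersection.

row 0, column 4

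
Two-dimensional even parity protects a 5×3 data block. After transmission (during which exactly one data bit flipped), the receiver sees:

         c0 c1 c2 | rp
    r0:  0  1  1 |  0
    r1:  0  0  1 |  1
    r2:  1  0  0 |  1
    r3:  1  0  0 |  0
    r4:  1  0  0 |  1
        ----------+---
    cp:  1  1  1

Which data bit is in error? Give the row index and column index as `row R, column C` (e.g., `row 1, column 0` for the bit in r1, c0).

row 3, column 2

Recompute each row's even parity and compare to rp:
  r0: data parity 0, sent rp 0 → ok
  r1: data parity 1, sent rp 1 → ok
  r2: data parity 1, sent rp 1 → ok
  r3: data parity 1, sent rp 0 → mismatch
  r4: data parity 1, sent rp 1 → ok
Recompute each column's even parity and compare to cp:
  c0: data parity 1, sent cp 1 → ok
  c1: data parity 1, sent cp 1 → ok
  c2: data parity 0, sent cp 1 → mismatch
Exactly one row (r3) and one column (c2) fail → the flipped bit is at their intersection.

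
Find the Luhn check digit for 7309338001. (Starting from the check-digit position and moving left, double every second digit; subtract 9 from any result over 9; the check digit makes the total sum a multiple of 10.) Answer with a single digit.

Partial digits right→left: 1 0 0 8 3 3 9 0 3 7
Double every second digit counting from the check-digit position (so the 1st, 3rd, 5th, ... of the partial from the right).
  doubled (with −9 where >9): 2 0 6 9 6 → sum 23
  kept as-is: 0 8 3 0 7 → sum 18
Total = 23 + 18 = 41.
Check digit = (10 − (41 mod 10)) mod 10 = 9.

9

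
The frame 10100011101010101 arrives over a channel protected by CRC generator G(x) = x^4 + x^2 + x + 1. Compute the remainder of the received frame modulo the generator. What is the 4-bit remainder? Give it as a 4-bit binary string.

Modulo-2 division of 10100011101010101 by 10111:
  pos 0: 10100 XOR 10111 = 00011
  pos 3: 11011 XOR 10111 = 01100
  pos 4: 11001 XOR 10111 = 01110
  pos 5: 11100 XOR 10111 = 01011
  pos 6: 10111 XOR 10111 = 00000
  pos 12: 10101 XOR 10111 = 00010
Remainder = 0010 (nonzero — an error is detected).

0010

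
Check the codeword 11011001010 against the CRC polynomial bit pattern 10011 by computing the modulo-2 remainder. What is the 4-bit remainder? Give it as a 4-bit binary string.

0000

Modulo-2 division of 11011001010 by 10011:
  pos 0: 11011 XOR 10011 = 01000
  pos 1: 10000 XOR 10011 = 00011
  pos 4: 11010 XOR 10011 = 01001
  pos 5: 10011 XOR 10011 = 00000
Remainder = 0000 (zero — the frame passes the CRC check).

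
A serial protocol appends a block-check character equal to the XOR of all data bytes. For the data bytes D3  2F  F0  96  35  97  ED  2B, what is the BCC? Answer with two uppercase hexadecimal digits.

FE

XOR the bytes together:
  start with 0xD3
  0xD3 ⊕ 0x2F = 0xFC
  0xFC ⊕ 0xF0 = 0x0C
  0x0C ⊕ 0x96 = 0x9A
  0x9A ⊕ 0x35 = 0xAF
  0xAF ⊕ 0x97 = 0x38
  0x38 ⊕ 0xED = 0xD5
  0xD5 ⊕ 0x2B = 0xFE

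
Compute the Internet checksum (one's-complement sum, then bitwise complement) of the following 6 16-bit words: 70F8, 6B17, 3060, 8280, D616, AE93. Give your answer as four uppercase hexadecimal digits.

EC64

One's-complement addition (fold any carry out of bit 15 back into bit 0):
  0x70F8 + 0x6B17 = 0x0DC0F
  0xDC0F + 0x3060 = 0x10C6F → wrap carry → 0x0C70
  0x0C70 + 0x8280 = 0x08EF0
  0x8EF0 + 0xD616 = 0x16506 → wrap carry → 0x6507
  0x6507 + 0xAE93 = 0x1139A → wrap carry → 0x139B
One's-complement sum = 0x139B.
Checksum = ~0x139B & 0xFFFF = 0xEC64.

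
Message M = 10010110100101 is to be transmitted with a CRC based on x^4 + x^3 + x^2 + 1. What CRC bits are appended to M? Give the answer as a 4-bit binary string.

0100

Append 4 zeros: 100101101001010000. Divide by 11101 (XOR where the leading bit is 1):
  pos 0: 10010 XOR 11101 = 01111
  pos 1: 11111 XOR 11101 = 00010
  pos 4: 10101 XOR 11101 = 01000
  pos 5: 10000 XOR 11101 = 01101
  pos 6: 11010 XOR 11101 = 00111
  pos 8: 11110 XOR 11101 = 00011
  pos 11: 11100 XOR 11101 = 00001
Remainder (last 4 bits) = 0100. This is the CRC / FCS.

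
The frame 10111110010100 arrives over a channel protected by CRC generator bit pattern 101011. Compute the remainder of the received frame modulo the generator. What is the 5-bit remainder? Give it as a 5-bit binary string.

Modulo-2 division of 10111110010100 by 101011:
  pos 0: 101111 XOR 101011 = 000100
  pos 3: 100100 XOR 101011 = 001111
  pos 5: 111110 XOR 101011 = 010101
  pos 6: 101011 XOR 101011 = 000000
Remainder = 00000 (zero — the frame passes the CRC check).

00000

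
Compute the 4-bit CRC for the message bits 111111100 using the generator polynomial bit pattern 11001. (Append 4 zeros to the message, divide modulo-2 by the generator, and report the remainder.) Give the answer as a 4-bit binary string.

Append 4 zeros: 1111111000000. Divide by 11001 (XOR where the leading bit is 1):
  pos 0: 11111 XOR 11001 = 00110
  pos 2: 11011 XOR 11001 = 00010
  pos 5: 10000 XOR 11001 = 01001
  pos 6: 10010 XOR 11001 = 01011
  pos 7: 10110 XOR 11001 = 01111
  pos 8: 11110 XOR 11001 = 00111
Remainder (last 4 bits) = 0111. This is the CRC / FCS.

0111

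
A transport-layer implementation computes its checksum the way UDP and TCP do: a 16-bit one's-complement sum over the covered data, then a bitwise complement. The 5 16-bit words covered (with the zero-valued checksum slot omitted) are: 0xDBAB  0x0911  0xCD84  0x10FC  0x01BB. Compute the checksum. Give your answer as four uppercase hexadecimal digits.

One's-complement addition (fold any carry out of bit 15 back into bit 0):
  0xDBAB + 0x0911 = 0x0E4BC
  0xE4BC + 0xCD84 = 0x1B240 → wrap carry → 0xB241
  0xB241 + 0x10FC = 0x0C33D
  0xC33D + 0x01BB = 0x0C4F8
One's-complement sum = 0xC4F8.
Checksum = ~0xC4F8 & 0xFFFF = 0x3B07.

3B07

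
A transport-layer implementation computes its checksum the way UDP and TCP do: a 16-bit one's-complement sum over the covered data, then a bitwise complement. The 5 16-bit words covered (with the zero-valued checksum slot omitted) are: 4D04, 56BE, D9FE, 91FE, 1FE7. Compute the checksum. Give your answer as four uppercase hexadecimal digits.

One's-complement addition (fold any carry out of bit 15 back into bit 0):
  0x4D04 + 0x56BE = 0x0A3C2
  0xA3C2 + 0xD9FE = 0x17DC0 → wrap carry → 0x7DC1
  0x7DC1 + 0x91FE = 0x10FBF → wrap carry → 0x0FC0
  0x0FC0 + 0x1FE7 = 0x02FA7
One's-complement sum = 0x2FA7.
Checksum = ~0x2FA7 & 0xFFFF = 0xD058.

D058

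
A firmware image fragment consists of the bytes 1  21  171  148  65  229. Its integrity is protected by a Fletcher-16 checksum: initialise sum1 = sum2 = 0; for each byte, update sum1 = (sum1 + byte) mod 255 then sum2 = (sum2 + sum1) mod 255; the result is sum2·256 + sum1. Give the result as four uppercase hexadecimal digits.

Running sums (mod 255):
  after byte 0 (1): sum1=1, sum2=1
  after byte 1 (21): sum1=22, sum2=23
  after byte 2 (171): sum1=193, sum2=216
  after byte 3 (148): sum1=86, sum2=47
  after byte 4 (65): sum1=151, sum2=198
  after byte 5 (229): sum1=125, sum2=68
Checksum = sum2·256 + sum1 = 68·256 + 125 = 17533 = 0x447D.

447D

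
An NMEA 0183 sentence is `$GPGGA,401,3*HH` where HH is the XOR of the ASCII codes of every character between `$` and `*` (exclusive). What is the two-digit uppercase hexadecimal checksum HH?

50

XOR the ASCII codes of the payload characters:
  'G' = 0x47 → acc = 0x47
  'P' = 0x50 → acc = 0x17
  'G' = 0x47 → acc = 0x50
  'G' = 0x47 → acc = 0x17
  'A' = 0x41 → acc = 0x56
  ',' = 0x2C → acc = 0x7A
  '4' = 0x34 → acc = 0x4E
  '0' = 0x30 → acc = 0x7E
  '1' = 0x31 → acc = 0x4F
  ',' = 0x2C → acc = 0x63
  '3' = 0x33 → acc = 0x50
Checksum = 0x50.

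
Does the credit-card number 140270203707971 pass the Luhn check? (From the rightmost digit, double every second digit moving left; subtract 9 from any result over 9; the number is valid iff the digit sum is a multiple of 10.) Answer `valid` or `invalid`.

From the right, keep odd positions and double even positions (subtract 9 from any doubled value over 9):
  doubled (positions 2,4,...): 5 5 5 0 0 4 8 → sum 27
  kept (positions 1,3,...): 1 9 0 3 2 7 0 1 → sum 23
Total = 50.
50 mod 10 = 0, so the number is valid.

valid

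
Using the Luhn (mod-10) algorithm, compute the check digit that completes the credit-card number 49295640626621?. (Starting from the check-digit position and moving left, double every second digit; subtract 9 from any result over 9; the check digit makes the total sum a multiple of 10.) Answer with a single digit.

1

Partial digits right→left: 1 2 6 6 2 6 0 4 6 5 9 2 9 4
Double every second digit counting from the check-digit position (so the 1st, 3rd, 5th, ... of the partial from the right).
  doubled (with −9 where >9): 2 3 4 0 3 9 9 → sum 30
  kept as-is: 2 6 6 4 5 2 4 → sum 29
Total = 30 + 29 = 59.
Check digit = (10 − (59 mod 10)) mod 10 = 1.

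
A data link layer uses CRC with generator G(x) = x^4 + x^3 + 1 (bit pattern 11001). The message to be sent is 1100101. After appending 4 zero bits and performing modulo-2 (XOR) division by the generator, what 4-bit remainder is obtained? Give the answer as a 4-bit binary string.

Append 4 zeros: 11001010000. Divide by 11001 (XOR where the leading bit is 1):
  pos 0: 11001 XOR 11001 = 00000
  pos 6: 10000 XOR 11001 = 01001
Remainder (last 4 bits) = 1001. This is the CRC / FCS.

1001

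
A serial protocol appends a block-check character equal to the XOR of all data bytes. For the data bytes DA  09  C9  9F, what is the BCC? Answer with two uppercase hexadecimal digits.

XOR the bytes together:
  start with 0xDA
  0xDA ⊕ 0x09 = 0xD3
  0xD3 ⊕ 0xC9 = 0x1A
  0x1A ⊕ 0x9F = 0x85

85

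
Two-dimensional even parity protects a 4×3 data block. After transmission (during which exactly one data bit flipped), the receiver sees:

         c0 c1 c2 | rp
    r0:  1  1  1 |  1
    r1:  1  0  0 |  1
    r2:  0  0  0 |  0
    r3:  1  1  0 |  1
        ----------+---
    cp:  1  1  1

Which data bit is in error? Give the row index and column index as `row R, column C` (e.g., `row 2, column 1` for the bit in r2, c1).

row 3, column 1

Recompute each row's even parity and compare to rp:
  r0: data parity 1, sent rp 1 → ok
  r1: data parity 1, sent rp 1 → ok
  r2: data parity 0, sent rp 0 → ok
  r3: data parity 0, sent rp 1 → mismatch
Recompute each column's even parity and compare to cp:
  c0: data parity 1, sent cp 1 → ok
  c1: data parity 0, sent cp 1 → mismatch
  c2: data parity 1, sent cp 1 → ok
Exactly one row (r3) and one column (c1) fail → the flipped bit is at their intersection.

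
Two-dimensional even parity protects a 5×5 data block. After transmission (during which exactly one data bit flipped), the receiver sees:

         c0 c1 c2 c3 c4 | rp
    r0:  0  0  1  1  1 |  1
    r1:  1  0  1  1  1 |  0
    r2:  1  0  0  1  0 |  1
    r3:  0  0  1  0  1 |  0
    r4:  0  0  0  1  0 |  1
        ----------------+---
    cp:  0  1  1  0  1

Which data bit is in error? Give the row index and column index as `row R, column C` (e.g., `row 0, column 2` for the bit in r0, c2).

row 2, column 1

Recompute each row's even parity and compare to rp:
  r0: data parity 1, sent rp 1 → ok
  r1: data parity 0, sent rp 0 → ok
  r2: data parity 0, sent rp 1 → mismatch
  r3: data parity 0, sent rp 0 → ok
  r4: data parity 1, sent rp 1 → ok
Recompute each column's even parity and compare to cp:
  c0: data parity 0, sent cp 0 → ok
  c1: data parity 0, sent cp 1 → mismatch
  c2: data parity 1, sent cp 1 → ok
  c3: data parity 0, sent cp 0 → ok
  c4: data parity 1, sent cp 1 → ok
Exactly one row (r2) and one column (c1) fail → the flipped bit is at their intersection.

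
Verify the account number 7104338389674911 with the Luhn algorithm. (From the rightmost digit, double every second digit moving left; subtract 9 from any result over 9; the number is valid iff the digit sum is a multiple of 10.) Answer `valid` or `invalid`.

invalid

From the right, keep odd positions and double even positions (subtract 9 from any doubled value over 9):
  doubled (positions 2,4,...): 2 8 3 7 7 6 0 5 → sum 38
  kept (positions 1,3,...): 1 9 7 9 3 3 4 1 → sum 37
Total = 75.
75 mod 10 = 5, so the number is invalid.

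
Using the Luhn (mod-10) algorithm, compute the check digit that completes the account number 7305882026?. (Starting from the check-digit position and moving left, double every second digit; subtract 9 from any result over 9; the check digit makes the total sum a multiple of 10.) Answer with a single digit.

Partial digits right→left: 6 2 0 2 8 8 5 0 3 7
Double every second digit counting from the check-digit position (so the 1st, 3rd, 5th, ... of the partial from the right).
  doubled (with −9 where >9): 3 0 7 1 6 → sum 17
  kept as-is: 2 2 8 0 7 → sum 19
Total = 17 + 19 = 36.
Check digit = (10 − (36 mod 10)) mod 10 = 4.

4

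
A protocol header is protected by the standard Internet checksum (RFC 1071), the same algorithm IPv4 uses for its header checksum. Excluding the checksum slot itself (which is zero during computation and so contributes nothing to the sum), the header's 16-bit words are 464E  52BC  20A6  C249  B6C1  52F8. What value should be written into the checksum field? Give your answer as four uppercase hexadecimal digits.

One's-complement addition (fold any carry out of bit 15 back into bit 0):
  0x464E + 0x52BC = 0x0990A
  0x990A + 0x20A6 = 0x0B9B0
  0xB9B0 + 0xC249 = 0x17BF9 → wrap carry → 0x7BFA
  0x7BFA + 0xB6C1 = 0x132BB → wrap carry → 0x32BC
  0x32BC + 0x52F8 = 0x085B4
One's-complement sum = 0x85B4.
Checksum = ~0x85B4 & 0xFFFF = 0x7A4B.

7A4B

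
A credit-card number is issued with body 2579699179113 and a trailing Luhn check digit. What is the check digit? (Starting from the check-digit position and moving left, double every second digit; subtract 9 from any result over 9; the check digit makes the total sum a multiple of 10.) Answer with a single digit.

Partial digits right→left: 3 1 1 9 7 1 9 9 6 9 7 5 2
Double every second digit counting from the check-digit position (so the 1st, 3rd, 5th, ... of the partial from the right).
  doubled (with −9 where >9): 6 2 5 9 3 5 4 → sum 34
  kept as-is: 1 9 1 9 9 5 → sum 34
Total = 34 + 34 = 68.
Check digit = (10 − (68 mod 10)) mod 10 = 2.

2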